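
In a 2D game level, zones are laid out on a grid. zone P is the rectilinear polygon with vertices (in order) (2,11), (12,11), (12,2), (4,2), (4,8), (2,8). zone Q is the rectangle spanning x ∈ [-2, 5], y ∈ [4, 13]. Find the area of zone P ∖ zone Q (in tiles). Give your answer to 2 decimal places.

|zone P| = 78, |zone P∩zone Q| = 13.
|zone P ∖ zone Q| = |zone P| − |zone P∩zone Q| = 78 − 13 = 65.00.

65.00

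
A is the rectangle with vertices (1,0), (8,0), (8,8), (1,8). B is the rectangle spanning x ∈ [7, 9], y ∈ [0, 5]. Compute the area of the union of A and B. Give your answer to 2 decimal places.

61.00

By inclusion–exclusion:
Individual areas: |A| = 56, |B| = 10.
|A∩B|: x∈[7,8], y∈[0,5] → 1·5 = 5.
|A ∪ B| = 66 − 5 = 61.00.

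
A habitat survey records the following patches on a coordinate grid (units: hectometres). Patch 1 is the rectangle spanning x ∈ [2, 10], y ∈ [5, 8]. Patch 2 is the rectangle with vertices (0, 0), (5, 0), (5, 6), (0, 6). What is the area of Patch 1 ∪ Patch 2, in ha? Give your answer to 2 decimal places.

By inclusion–exclusion:
Individual areas: |Patch 1| = 24, |Patch 2| = 30.
|Patch 1∩Patch 2|: x∈[2,5], y∈[5,6] → 3·1 = 3.
|Patch 1 ∪ Patch 2| = 54 − 3 = 51.00.

51.00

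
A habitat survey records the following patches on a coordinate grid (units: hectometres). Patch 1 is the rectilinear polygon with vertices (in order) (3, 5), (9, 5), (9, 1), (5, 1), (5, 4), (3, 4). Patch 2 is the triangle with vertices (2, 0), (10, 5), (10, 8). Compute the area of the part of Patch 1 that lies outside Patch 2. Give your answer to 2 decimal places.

12.50

|Patch 1| = 18, |Patch 1∩Patch 2| = 5.5.
|Patch 1 ∖ Patch 2| = |Patch 1| − |Patch 1∩Patch 2| = 18 − 5.5 = 12.50.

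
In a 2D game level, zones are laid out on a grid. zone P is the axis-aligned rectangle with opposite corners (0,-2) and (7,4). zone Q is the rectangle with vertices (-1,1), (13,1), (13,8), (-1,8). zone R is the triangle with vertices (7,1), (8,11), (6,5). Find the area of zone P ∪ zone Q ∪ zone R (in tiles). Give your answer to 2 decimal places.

120.05

By inclusion–exclusion:
Individual areas: |zone P| = 42, |zone Q| = 98, |zone R| = 7.
|zone P∩zone Q|: x∈[0,7], y∈[1,4] → 7·3 = 21.
|zone P∩zone R| = 1.125.
|zone Q∩zone R| = 5.95.
|zone P∩zone Q∩zone R| = 1.125.
|zone P ∪ zone Q ∪ zone R| = 147 − 28.075 + 1.125 = 120.05.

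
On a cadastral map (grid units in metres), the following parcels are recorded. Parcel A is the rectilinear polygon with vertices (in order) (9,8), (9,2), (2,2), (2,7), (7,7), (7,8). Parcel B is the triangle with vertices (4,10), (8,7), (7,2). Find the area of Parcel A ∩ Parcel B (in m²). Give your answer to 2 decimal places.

7.56

The intersection is the polygon with vertices (7,7), (7,7.75), (8,7), (7,2), (5.125,7).
By the shoelace formula its area is 7.56.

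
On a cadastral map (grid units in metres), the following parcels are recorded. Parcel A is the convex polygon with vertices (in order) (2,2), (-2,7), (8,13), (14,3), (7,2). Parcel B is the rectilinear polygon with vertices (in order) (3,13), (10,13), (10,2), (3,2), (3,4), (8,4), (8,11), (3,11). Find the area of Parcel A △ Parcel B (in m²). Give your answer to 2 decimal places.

|Parcel A| = 102.5, |Parcel B| = 42, |Parcel A∩Parcel B| = 31.3571.
|Parcel A △ Parcel B| = |Parcel A| + |Parcel B| − 2·|Parcel A∩Parcel B| = 102.5 + 42 − 62.7143 = 81.79.

81.79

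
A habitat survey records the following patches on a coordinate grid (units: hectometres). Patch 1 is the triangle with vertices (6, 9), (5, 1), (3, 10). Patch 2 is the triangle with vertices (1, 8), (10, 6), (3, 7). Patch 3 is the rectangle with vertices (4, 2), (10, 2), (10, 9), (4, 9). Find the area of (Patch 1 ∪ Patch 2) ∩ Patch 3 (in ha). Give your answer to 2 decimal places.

The region (Patch 1 ∪ Patch 2) ∩ Patch 3 is the polygon with vertices (10,6), (5.702,6.614), (5.125,2), (4.778,2), (4,5.5), (4,9), (6,9), (5.743,6.946).
By the shoelace formula its area is 10.30.

10.30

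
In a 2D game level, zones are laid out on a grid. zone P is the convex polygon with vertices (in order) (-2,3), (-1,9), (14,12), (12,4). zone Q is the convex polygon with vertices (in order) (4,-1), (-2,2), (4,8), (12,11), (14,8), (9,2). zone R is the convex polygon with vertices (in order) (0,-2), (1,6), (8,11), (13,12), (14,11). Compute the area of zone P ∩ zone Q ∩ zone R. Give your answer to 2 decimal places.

The intersection is the polygon with vertices (0.649,3.189), (0.857,4.857), (4,8), (12,11), (12.765,9.853), (6,3.571).
By the shoelace formula its area is 41.52.

41.52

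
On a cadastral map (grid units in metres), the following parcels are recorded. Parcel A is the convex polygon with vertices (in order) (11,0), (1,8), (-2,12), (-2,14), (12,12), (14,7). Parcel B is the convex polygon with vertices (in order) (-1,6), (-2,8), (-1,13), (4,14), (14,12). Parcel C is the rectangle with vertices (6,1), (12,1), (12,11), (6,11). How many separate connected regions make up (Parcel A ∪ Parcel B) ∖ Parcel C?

(Parcel A ∪ Parcel B) ∖ Parcel C splits into 2 disjoint pieces (area 82.3932, area 0.8393).

2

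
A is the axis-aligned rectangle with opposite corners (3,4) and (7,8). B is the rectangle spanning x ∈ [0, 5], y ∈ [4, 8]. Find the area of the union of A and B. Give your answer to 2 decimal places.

28.00

By inclusion–exclusion:
Individual areas: |A| = 16, |B| = 20.
|A∩B|: x∈[3,5], y∈[4,8] → 2·4 = 8.
|A ∪ B| = 36 − 8 = 28.00.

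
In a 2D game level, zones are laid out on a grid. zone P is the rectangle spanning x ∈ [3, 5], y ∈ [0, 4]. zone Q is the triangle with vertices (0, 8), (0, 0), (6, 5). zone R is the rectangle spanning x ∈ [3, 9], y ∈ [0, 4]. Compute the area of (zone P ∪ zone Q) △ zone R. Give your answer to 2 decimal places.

38.65

|zone P ∪ zone Q| = 30.65.
|(zone P ∪ zone Q) ∩ zone R| = 8.
|(zone P ∪ zone Q) △ zone R| = 30.65 + 24 − 16 = 38.65.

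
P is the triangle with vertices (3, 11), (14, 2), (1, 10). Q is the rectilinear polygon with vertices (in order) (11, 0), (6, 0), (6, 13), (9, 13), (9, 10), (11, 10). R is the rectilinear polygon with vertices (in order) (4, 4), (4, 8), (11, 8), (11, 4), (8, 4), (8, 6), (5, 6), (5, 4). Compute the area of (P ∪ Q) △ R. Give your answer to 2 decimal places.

56.04

|P ∪ Q| = 67.9231.
|(P ∪ Q) ∩ R| = 16.9423.
|(P ∪ Q) △ R| = 67.9231 + 22 − 33.8846 = 56.04.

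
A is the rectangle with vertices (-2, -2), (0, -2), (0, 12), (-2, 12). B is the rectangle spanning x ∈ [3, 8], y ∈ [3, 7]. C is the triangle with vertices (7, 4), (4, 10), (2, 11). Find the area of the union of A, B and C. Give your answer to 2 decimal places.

51.54

By inclusion–exclusion:
Individual areas: |A| = 28, |B| = 20, |C| = 4.5.
|A∩B| = 0 (no overlap).
|A∩C| = 0.
|B∩C| = 0.9643.
|A∩B∩C| = 0.
|A ∪ B ∪ C| = 52.5 − 0.9643 + 0 = 51.54.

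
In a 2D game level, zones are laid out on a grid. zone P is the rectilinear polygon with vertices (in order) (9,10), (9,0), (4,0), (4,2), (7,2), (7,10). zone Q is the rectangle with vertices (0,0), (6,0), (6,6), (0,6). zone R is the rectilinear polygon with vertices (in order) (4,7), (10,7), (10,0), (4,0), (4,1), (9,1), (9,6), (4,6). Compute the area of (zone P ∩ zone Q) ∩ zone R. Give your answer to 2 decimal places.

2.00

The region (zone P ∩ zone Q) ∩ zone R is the polygon with vertices (4,1), (6,1), (6,0), (4,0).
By the shoelace formula its area is 2.00.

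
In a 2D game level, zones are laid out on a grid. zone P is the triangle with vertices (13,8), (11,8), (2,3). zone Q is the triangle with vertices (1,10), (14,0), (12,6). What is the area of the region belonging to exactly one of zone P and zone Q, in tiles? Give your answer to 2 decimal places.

|zone P| = 5, |zone Q| = 29, |zone P∩zone Q| = 1.7482.
|zone P △ zone Q| = |zone P| + |zone Q| − 2·|zone P∩zone Q| = 5 + 29 − 3.4964 = 30.50.

30.50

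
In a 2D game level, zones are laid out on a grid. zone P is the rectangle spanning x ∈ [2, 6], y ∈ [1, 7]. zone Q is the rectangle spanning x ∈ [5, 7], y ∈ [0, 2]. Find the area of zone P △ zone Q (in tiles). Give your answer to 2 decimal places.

|zone P∩zone Q|: x∈[5,6], y∈[1,2] → 1·1 = 1.
|zone P △ zone Q| = |zone P| + |zone Q| − 2·|zone P∩zone Q| = 24 + 4 − 2 = 26.00.

26.00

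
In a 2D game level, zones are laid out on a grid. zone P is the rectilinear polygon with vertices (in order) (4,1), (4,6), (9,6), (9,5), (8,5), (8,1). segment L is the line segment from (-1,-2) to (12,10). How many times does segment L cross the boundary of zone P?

2

The segment meets the boundary at (7.667,6), (4,2.615).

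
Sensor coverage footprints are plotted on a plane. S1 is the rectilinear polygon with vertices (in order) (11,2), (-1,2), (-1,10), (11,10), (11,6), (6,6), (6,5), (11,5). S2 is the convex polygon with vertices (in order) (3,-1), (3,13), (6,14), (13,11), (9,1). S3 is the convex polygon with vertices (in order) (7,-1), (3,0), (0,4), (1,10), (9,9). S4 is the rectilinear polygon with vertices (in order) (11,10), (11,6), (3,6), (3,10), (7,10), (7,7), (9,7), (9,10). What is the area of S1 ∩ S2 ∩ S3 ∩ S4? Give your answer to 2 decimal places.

15.50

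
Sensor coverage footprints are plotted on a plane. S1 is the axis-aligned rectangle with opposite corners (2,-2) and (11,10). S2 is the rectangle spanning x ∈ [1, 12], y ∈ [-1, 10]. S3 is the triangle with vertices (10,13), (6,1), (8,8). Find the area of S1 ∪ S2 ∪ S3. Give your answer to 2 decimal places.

130.30

By inclusion–exclusion:
Individual areas: |S1| = 108, |S2| = 121, |S3| = 2.
|S1∩S2|: x∈[2,11], y∈[-1,10] → 9·11 = 99.
|S1∩S3| = 1.7.
|S2∩S3| = 1.7.
|S1∩S2∩S3| = 1.7.
|S1 ∪ S2 ∪ S3| = 231 − 102.4 + 1.7 = 130.30.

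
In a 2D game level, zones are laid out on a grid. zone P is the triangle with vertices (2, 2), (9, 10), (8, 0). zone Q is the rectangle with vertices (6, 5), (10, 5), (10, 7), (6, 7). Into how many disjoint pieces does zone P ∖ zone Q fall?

zone P ∖ zone Q splits into 2 disjoint pieces (area 22.3929, area 3.4875).

2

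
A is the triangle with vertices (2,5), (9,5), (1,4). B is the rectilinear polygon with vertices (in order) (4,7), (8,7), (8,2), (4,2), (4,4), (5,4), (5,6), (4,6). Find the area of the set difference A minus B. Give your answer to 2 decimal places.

|A| = 3.5, |A∩B| = 0.9375.
|A ∖ B| = |A| − |A∩B| = 3.5 − 0.9375 = 2.56.

2.56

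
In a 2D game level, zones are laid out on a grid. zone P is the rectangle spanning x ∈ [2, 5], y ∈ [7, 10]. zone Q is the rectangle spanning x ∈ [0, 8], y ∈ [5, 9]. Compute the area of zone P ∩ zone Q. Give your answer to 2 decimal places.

6.00

|zone P∩zone Q|: x∈[2,5], y∈[7,9] → 3·2 = 6.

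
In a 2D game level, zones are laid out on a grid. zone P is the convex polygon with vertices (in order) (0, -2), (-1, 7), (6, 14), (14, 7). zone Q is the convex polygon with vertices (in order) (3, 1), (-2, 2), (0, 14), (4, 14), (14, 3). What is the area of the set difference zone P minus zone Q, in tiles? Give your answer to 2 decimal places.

|zone P| = 120, |zone P∩zone Q| = 89.6493.
|zone P ∖ zone Q| = |zone P| − |zone P∩zone Q| = 120 − 89.6493 = 30.35.

30.35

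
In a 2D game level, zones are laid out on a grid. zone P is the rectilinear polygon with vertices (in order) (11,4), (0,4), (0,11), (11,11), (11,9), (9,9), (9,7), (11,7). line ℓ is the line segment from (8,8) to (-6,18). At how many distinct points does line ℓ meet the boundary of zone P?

1

The segment meets the boundary at (3.8,11).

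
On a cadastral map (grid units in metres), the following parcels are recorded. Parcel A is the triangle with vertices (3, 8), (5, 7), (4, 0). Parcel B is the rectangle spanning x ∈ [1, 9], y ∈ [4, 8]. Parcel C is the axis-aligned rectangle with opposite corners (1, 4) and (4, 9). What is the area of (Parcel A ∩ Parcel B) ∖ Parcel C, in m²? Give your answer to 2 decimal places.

2.61

|Parcel A ∩ Parcel B| = 5.3571.
|(Parcel A ∩ Parcel B) ∩ Parcel C| = 2.75.
|(Parcel A ∩ Parcel B) ∖ Parcel C| = 5.3571 − 2.75 = 2.61.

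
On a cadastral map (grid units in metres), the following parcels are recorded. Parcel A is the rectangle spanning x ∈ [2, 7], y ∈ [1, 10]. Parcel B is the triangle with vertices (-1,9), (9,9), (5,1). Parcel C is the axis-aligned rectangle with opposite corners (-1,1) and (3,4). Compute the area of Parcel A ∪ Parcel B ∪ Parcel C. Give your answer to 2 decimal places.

64.00

By inclusion–exclusion:
Individual areas: |Parcel A| = 45, |Parcel B| = 40, |Parcel C| = 12.
|Parcel A∩Parcel B| = 30.
|Parcel A∩Parcel C|: x∈[2,3], y∈[1,4] → 1·3 = 3.
|Parcel B∩Parcel C| = 0.0417.
|Parcel A∩Parcel B∩Parcel C| = 0.0417.
|Parcel A ∪ Parcel B ∪ Parcel C| = 97 − 33.0417 + 0.0417 = 64.00.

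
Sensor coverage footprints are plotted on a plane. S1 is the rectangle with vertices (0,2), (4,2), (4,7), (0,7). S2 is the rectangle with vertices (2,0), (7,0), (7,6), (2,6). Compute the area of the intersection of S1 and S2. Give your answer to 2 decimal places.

|S1∩S2|: x∈[2,4], y∈[2,6] → 2·4 = 8.

8.00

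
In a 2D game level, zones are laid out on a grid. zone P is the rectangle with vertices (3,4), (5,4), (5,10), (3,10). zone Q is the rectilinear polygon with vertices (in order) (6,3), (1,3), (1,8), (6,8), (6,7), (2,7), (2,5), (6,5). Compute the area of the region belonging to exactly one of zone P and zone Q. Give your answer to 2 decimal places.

21.00

|zone P| = 12, |zone Q| = 17, |zone P∩zone Q| = 4.
|zone P △ zone Q| = |zone P| + |zone Q| − 2·|zone P∩zone Q| = 12 + 17 − 8 = 21.00.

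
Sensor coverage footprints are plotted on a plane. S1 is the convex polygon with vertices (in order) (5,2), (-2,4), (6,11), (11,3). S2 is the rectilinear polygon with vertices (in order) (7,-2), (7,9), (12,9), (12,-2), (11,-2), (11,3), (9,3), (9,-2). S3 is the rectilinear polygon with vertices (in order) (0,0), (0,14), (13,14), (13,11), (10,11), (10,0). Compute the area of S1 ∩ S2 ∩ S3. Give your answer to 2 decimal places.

12.95

The intersection is the polygon with vertices (9,3), (9,2.667), (7,2.333), (7,9), (7.25,9), (10,4.6), (10,3).
By the shoelace formula its area is 12.95.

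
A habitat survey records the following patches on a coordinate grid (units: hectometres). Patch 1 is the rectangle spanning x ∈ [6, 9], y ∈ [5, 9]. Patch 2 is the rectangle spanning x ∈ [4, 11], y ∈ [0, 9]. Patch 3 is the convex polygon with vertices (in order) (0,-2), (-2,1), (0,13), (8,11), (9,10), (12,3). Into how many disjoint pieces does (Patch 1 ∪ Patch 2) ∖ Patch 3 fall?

2

(Patch 1 ∪ Patch 2) ∖ Patch 3 splits into 2 disjoint pieces (area 2.881, area 8.0083).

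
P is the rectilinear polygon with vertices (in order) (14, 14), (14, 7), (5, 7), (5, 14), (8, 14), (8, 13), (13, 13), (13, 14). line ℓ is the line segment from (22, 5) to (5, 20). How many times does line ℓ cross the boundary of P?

2

The segment meets the boundary at (12.933,13), (14,12.059).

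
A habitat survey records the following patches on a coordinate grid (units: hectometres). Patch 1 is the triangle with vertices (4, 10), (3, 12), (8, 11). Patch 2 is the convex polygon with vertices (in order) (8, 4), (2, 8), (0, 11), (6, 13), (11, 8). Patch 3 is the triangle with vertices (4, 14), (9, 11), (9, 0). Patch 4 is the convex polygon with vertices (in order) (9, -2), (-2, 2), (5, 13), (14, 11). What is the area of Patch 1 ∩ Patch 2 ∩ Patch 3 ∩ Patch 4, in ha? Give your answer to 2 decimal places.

1.91

The intersection is the polygon with vertices (5.311,10.328), (4.846,11.631), (8,11).
By the shoelace formula its area is 1.91.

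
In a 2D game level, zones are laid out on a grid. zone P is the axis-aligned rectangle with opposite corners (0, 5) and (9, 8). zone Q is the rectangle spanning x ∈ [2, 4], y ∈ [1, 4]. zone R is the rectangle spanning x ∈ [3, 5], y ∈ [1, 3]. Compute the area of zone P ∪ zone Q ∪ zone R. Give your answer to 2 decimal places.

By inclusion–exclusion:
Individual areas: |zone P| = 27, |zone Q| = 6, |zone R| = 4.
|zone P∩zone Q| = 0 (no overlap).
|zone P∩zone R| = 0 (no overlap).
|zone Q∩zone R|: x∈[3,4], y∈[1,3] → 1·2 = 2.
|zone P∩zone Q∩zone R| = 0.
|zone P ∪ zone Q ∪ zone R| = 37 − 2 + 0 = 35.00.

35.00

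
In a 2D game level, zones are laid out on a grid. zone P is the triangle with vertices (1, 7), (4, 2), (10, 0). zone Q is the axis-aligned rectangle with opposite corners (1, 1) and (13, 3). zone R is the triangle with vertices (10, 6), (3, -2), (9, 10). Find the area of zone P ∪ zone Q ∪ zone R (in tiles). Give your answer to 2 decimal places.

By inclusion–exclusion:
Individual areas: |zone P| = 12, |zone Q| = 24, |zone R| = 18.
|zone P∩zone Q| = 5.6571.
|zone P∩zone R| = 2.1155.
|zone Q∩zone R| = 3.
|zone P∩zone Q∩zone R| = 1.9998.
|zone P ∪ zone Q ∪ zone R| = 54 − 10.7726 + 1.9998 = 45.23.

45.23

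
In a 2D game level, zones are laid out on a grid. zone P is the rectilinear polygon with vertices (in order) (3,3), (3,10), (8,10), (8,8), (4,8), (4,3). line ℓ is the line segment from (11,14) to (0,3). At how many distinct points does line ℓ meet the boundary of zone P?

The segment meets the boundary at (3,6), (4,7), (5,8), (7,10).

4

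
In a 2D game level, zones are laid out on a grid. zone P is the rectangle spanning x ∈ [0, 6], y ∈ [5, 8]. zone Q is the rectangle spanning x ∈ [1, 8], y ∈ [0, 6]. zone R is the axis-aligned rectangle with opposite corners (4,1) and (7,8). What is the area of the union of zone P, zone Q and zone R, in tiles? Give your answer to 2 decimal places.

57.00

By inclusion–exclusion:
Individual areas: |zone P| = 18, |zone Q| = 42, |zone R| = 21.
|zone P∩zone Q|: x∈[1,6], y∈[5,6] → 5·1 = 5.
|zone P∩zone R|: x∈[4,6], y∈[5,8] → 2·3 = 6.
|zone Q∩zone R|: x∈[4,7], y∈[1,6] → 3·5 = 15.
|zone P∩zone Q∩zone R| = 2.
|zone P ∪ zone Q ∪ zone R| = 81 − 26 + 2 = 57.00.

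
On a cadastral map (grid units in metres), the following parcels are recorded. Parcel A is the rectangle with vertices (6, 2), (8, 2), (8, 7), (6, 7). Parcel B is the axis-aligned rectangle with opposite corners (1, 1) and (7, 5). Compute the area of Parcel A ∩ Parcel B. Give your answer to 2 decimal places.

3.00

|Parcel A∩Parcel B|: x∈[6,7], y∈[2,5] → 1·3 = 3.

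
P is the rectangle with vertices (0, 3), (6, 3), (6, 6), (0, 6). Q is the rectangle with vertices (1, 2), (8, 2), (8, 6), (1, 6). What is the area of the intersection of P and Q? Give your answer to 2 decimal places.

15.00

|P∩Q|: x∈[1,6], y∈[3,6] → 5·3 = 15.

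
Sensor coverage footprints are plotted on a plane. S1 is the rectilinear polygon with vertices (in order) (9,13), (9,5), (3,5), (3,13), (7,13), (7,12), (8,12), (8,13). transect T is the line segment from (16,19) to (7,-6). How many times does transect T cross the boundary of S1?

0

The segment lies entirely outside S1 and never meets its boundary.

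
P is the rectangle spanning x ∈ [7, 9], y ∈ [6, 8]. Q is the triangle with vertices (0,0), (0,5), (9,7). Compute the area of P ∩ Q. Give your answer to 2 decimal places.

The intersection is the polygon with vertices (7,6), (7,6.556), (9,7), (7.714,6).
By the shoelace formula its area is 0.91.

0.91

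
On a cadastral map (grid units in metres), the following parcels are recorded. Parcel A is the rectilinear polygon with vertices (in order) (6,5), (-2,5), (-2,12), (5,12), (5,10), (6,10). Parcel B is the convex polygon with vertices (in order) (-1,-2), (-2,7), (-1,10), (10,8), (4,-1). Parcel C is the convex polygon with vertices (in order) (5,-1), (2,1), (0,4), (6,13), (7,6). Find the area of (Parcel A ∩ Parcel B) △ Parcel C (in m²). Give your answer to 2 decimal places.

|Parcel A ∩ Parcel B| = 33.8232.
|(Parcel A ∩ Parcel B) ∩ Parcel C| = 15.9058.
|(Parcel A ∩ Parcel B) △ Parcel C| = 33.8232 + 50.5 − 31.8116 = 52.51.

52.51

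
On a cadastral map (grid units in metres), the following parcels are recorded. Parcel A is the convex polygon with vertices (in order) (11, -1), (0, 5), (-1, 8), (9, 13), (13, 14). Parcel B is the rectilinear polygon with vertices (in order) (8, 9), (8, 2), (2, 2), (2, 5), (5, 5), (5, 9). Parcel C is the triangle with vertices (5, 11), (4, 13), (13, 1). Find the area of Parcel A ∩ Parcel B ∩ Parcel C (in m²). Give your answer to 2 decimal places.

The intersection is the polygon with vertices (7,9), (8,7.667), (8,7.25), (6.6,9).
By the shoelace formula its area is 0.56.

0.56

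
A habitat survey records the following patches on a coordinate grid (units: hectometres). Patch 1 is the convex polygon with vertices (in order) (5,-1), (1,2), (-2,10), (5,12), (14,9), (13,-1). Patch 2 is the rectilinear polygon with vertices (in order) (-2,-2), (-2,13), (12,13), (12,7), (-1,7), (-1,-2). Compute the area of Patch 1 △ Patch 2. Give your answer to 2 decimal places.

|Patch 1| = 155.5, |Patch 2| = 93, |Patch 1∩Patch 2| = 53.1458.
|Patch 1 △ Patch 2| = |Patch 1| + |Patch 2| − 2·|Patch 1∩Patch 2| = 155.5 + 93 − 106.2917 = 142.21.

142.21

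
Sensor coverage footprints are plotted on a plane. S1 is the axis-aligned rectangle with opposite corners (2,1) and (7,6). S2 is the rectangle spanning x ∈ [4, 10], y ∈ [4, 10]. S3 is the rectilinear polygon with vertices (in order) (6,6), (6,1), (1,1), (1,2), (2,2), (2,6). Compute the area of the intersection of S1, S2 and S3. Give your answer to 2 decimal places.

4.00

The intersection is the polygon with vertices (4,4), (4,6), (6,6), (6,4).
By the shoelace formula its area is 4.00.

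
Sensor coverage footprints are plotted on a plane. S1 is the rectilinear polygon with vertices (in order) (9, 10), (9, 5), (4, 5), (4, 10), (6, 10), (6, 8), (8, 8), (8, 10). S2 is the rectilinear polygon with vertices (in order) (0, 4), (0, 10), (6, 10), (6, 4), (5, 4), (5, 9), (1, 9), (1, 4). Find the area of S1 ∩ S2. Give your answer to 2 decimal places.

The intersection is the polygon with vertices (5,5), (5,9), (4,9), (4,10), (6,10), (6,8), (6,5).
By the shoelace formula its area is 6.00.

6.00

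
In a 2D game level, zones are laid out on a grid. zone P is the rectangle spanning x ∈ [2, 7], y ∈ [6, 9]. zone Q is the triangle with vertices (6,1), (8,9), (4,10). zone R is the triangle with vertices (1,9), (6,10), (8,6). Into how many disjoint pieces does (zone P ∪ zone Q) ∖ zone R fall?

(zone P ∪ zone Q) ∖ zone R splits into 3 disjoint pieces (area 13.5082, area 0.1608, area 1.8214).

3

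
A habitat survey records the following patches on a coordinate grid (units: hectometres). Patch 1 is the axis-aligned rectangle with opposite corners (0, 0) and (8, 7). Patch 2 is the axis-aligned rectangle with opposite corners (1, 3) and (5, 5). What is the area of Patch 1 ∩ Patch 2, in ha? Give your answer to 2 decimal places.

8.00

|Patch 1∩Patch 2|: x∈[1,5], y∈[3,5] → 4·2 = 8.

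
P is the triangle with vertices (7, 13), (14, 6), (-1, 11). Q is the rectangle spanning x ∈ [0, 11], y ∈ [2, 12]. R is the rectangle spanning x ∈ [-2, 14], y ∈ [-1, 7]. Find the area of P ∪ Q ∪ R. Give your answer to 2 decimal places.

187.79

By inclusion–exclusion:
Individual areas: |P| = 35, |Q| = 110, |R| = 128.
|P∩Q| = 29.2083.
|P∩R| = 1.
|Q∩R|: x∈[0,11], y∈[2,7] → 11·5 = 55.
|P∩Q∩R| = 0.
|P ∪ Q ∪ R| = 273 − 85.2083 + 0 = 187.79.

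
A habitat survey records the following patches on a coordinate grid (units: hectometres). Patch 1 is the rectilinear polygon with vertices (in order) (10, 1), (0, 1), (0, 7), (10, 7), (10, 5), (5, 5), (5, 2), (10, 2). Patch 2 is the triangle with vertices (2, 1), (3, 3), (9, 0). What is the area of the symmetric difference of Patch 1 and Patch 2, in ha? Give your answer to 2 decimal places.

42.50

|Patch 1| = 45, |Patch 2| = 7.5, |Patch 1∩Patch 2| = 5.
|Patch 1 △ Patch 2| = |Patch 1| + |Patch 2| − 2·|Patch 1∩Patch 2| = 45 + 7.5 − 10 = 42.50.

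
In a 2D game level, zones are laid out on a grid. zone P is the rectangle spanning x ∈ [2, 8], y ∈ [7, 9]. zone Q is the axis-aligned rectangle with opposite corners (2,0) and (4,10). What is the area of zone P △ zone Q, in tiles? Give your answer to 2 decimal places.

|zone P∩zone Q|: x∈[2,4], y∈[7,9] → 2·2 = 4.
|zone P △ zone Q| = |zone P| + |zone Q| − 2·|zone P∩zone Q| = 12 + 20 − 8 = 24.00.

24.00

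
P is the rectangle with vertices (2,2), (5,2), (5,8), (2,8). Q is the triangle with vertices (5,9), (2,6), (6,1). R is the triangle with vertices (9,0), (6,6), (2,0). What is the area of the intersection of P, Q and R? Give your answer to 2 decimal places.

0.92

The intersection is the polygon with vertices (5,2.25), (4.182,3.273), (5,4.5).
By the shoelace formula its area is 0.92.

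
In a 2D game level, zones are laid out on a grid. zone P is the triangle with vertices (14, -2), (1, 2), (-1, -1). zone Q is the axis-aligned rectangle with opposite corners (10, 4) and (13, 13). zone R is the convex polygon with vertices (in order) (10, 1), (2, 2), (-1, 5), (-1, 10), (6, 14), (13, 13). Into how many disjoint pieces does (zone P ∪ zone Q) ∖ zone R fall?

(zone P ∪ zone Q) ∖ zone R splits into 2 disjoint pieces (area 23.5, area 10.125).

2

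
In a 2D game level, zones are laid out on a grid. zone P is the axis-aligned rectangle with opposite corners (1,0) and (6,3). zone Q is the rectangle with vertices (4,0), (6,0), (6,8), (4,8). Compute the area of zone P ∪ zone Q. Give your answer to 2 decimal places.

By inclusion–exclusion:
Individual areas: |zone P| = 15, |zone Q| = 16.
|zone P∩zone Q|: x∈[4,6], y∈[0,3] → 2·3 = 6.
|zone P ∪ zone Q| = 31 − 6 = 25.00.

25.00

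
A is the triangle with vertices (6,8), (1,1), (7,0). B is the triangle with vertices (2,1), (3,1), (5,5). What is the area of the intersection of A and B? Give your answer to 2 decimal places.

The intersection is the polygon with vertices (5,5), (3,1), (2,1).
By the shoelace formula its area is 2.00.

2.00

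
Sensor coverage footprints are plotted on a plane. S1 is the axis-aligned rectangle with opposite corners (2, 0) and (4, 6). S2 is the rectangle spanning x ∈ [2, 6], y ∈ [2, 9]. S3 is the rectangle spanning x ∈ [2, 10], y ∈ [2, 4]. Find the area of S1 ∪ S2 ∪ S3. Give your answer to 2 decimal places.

By inclusion–exclusion:
Individual areas: |S1| = 12, |S2| = 28, |S3| = 16.
|S1∩S2|: x∈[2,4], y∈[2,6] → 2·4 = 8.
|S1∩S3|: x∈[2,4], y∈[2,4] → 2·2 = 4.
|S2∩S3|: x∈[2,6], y∈[2,4] → 4·2 = 8.
|S1∩S2∩S3| = 4.
|S1 ∪ S2 ∪ S3| = 56 − 20 + 4 = 40.00.

40.00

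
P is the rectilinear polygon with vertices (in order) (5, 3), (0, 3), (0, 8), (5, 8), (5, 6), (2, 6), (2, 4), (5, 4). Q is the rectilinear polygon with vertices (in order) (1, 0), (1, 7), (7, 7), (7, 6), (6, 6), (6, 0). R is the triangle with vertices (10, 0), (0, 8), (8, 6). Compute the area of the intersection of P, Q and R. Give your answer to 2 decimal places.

3.00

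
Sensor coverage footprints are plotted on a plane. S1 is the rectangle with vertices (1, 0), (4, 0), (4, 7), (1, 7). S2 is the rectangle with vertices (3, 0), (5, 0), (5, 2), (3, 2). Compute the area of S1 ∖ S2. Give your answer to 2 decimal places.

|S1∩S2|: x∈[3,4], y∈[0,2] → 1·2 = 2.
|S1| = 21.
|S1 ∖ S2| = |S1| − |S1∩S2| = 21 − 2 = 19.00.

19.00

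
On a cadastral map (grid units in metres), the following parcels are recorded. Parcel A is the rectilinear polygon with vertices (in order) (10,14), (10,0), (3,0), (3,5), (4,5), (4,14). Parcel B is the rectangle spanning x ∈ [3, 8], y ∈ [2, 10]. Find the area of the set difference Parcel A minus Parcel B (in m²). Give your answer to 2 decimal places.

54.00

|Parcel A| = 89, |Parcel A∩Parcel B| = 35.
|Parcel A ∖ Parcel B| = |Parcel A| − |Parcel A∩Parcel B| = 89 − 35 = 54.00.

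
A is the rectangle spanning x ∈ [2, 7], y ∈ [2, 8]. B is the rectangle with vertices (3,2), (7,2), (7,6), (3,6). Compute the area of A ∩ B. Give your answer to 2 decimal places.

16.00

|A∩B|: x∈[3,7], y∈[2,6] → 4·4 = 16.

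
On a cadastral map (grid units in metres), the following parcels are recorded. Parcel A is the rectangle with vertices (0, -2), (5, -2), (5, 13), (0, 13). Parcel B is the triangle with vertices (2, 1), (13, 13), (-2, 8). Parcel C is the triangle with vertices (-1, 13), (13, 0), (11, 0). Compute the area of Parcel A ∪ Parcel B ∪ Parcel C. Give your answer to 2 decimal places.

By inclusion–exclusion:
Individual areas: |Parcel A| = 75, |Parcel B| = 62.5, |Parcel C| = 13.
|Parcel A∩Parcel B| = 34.0909.
|Parcel A∩Parcel C| = 2.7083.
|Parcel B∩Parcel C| = 3.1681.
|Parcel A∩Parcel B∩Parcel C| = 1.8431.
|Parcel A ∪ Parcel B ∪ Parcel C| = 150.5 − 39.9673 + 1.8431 = 112.38.

112.38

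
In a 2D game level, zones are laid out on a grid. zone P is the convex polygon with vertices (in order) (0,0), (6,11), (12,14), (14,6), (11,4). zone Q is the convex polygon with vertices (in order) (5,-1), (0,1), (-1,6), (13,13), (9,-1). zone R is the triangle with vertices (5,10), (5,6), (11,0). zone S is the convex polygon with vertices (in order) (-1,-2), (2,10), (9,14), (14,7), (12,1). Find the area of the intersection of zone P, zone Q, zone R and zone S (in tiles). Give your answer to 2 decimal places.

The intersection is the polygon with vertices (9.03,3.284), (8.067,2.933), (5,6), (5,9), (5.462,9.231).
By the shoelace formula its area is 9.84.

9.84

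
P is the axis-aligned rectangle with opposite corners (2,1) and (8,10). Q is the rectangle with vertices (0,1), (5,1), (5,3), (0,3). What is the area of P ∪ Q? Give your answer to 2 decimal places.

By inclusion–exclusion:
Individual areas: |P| = 54, |Q| = 10.
|P∩Q|: x∈[2,5], y∈[1,3] → 3·2 = 6.
|P ∪ Q| = 64 − 6 = 58.00.

58.00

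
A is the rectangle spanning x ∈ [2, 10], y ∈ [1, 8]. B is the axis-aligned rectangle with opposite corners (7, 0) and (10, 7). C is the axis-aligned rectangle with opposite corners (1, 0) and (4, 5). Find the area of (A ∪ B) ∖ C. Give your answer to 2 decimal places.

|A ∪ B| = 59.
|(A ∪ B) ∩ C| = 8.
|(A ∪ B) ∖ C| = 59 − 8 = 51.00.

51.00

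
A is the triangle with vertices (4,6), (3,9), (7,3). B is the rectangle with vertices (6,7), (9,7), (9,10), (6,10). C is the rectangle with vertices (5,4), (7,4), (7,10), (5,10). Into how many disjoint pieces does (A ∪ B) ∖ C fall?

(A ∪ B) ∖ C splits into 3 disjoint pieces (area 2, area 0.1667, area 6).

3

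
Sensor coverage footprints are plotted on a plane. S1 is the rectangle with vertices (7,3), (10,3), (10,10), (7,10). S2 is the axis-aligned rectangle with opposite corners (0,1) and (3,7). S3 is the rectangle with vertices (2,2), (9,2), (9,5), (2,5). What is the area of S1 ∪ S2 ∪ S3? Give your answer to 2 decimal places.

53.00

By inclusion–exclusion:
Individual areas: |S1| = 21, |S2| = 18, |S3| = 21.
|S1∩S2| = 0 (no overlap).
|S1∩S3|: x∈[7,9], y∈[3,5] → 2·2 = 4.
|S2∩S3|: x∈[2,3], y∈[2,5] → 1·3 = 3.
|S1∩S2∩S3| = 0.
|S1 ∪ S2 ∪ S3| = 60 − 7 + 0 = 53.00.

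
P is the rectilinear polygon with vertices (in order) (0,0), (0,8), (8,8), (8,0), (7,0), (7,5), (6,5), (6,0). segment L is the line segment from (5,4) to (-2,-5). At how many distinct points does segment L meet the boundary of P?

1

The segment meets the boundary at (1.889,0).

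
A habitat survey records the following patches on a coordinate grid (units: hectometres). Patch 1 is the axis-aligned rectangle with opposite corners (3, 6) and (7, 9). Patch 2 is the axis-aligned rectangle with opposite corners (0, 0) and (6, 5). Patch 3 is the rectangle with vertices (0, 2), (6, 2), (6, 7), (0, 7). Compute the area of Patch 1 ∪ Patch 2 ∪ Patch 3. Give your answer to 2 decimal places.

By inclusion–exclusion:
Individual areas: |Patch 1| = 12, |Patch 2| = 30, |Patch 3| = 30.
|Patch 1∩Patch 2| = 0 (no overlap).
|Patch 1∩Patch 3|: x∈[3,6], y∈[6,7] → 3·1 = 3.
|Patch 2∩Patch 3|: x∈[0,6], y∈[2,5] → 6·3 = 18.
|Patch 1∩Patch 2∩Patch 3| = 0.
|Patch 1 ∪ Patch 2 ∪ Patch 3| = 72 − 21 + 0 = 51.00.

51.00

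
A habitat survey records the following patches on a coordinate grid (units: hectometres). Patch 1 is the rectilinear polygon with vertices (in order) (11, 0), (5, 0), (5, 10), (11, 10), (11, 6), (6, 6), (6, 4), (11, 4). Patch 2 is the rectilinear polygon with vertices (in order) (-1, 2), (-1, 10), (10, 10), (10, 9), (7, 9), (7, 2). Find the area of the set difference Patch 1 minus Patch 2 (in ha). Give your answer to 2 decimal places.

33.00

|Patch 1| = 50, |Patch 1∩Patch 2| = 17.
|Patch 1 ∖ Patch 2| = |Patch 1| − |Patch 1∩Patch 2| = 50 − 17 = 33.00.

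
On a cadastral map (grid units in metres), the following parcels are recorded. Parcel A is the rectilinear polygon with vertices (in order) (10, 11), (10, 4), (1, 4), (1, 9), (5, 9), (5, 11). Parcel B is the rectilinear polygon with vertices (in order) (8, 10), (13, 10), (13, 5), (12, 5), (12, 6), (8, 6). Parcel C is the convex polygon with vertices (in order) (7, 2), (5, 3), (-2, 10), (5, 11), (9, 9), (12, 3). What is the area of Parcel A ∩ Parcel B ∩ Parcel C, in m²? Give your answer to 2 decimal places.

5.25

The intersection is the polygon with vertices (8,6), (8,9.5), (9,9), (10,7), (10,6).
By the shoelace formula its area is 5.25.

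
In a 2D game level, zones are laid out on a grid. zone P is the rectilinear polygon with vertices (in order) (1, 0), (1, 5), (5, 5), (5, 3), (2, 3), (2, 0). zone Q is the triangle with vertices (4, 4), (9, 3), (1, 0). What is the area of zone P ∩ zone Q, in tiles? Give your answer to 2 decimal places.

1.75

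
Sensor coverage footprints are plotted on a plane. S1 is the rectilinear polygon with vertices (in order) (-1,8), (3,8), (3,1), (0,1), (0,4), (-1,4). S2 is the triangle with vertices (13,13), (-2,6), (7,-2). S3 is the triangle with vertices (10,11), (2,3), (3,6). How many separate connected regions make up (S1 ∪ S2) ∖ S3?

1

(S1 ∪ S2) ∖ S3 is a single connected region.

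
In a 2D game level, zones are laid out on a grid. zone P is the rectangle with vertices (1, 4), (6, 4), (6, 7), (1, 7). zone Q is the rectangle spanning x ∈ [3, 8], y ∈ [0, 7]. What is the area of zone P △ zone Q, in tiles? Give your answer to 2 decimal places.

|zone P∩zone Q|: x∈[3,6], y∈[4,7] → 3·3 = 9.
|zone P △ zone Q| = |zone P| + |zone Q| − 2·|zone P∩zone Q| = 15 + 35 − 18 = 32.00.

32.00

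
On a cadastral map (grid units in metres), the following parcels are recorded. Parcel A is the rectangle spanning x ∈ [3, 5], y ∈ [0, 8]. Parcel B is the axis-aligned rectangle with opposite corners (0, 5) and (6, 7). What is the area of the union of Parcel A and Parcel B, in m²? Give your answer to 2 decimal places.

By inclusion–exclusion:
Individual areas: |Parcel A| = 16, |Parcel B| = 12.
|Parcel A∩Parcel B|: x∈[3,5], y∈[5,7] → 2·2 = 4.
|Parcel A ∪ Parcel B| = 28 − 4 = 24.00.

24.00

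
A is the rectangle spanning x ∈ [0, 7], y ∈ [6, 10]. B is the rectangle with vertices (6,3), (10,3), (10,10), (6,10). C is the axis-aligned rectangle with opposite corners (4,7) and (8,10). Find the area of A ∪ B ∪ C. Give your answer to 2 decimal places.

52.00

By inclusion–exclusion:
Individual areas: |A| = 28, |B| = 28, |C| = 12.
|A∩B|: x∈[6,7], y∈[6,10] → 1·4 = 4.
|A∩C|: x∈[4,7], y∈[7,10] → 3·3 = 9.
|B∩C|: x∈[6,8], y∈[7,10] → 2·3 = 6.
|A∩B∩C| = 3.
|A ∪ B ∪ C| = 68 − 19 + 3 = 52.00.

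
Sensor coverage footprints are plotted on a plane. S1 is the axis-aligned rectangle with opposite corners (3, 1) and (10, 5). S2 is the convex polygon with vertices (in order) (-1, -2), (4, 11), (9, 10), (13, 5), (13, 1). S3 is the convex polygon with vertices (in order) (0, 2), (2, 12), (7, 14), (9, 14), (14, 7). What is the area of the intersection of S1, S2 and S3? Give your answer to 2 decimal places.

5.21

The intersection is the polygon with vertices (3,5), (8.4,5), (3,3.071).
By the shoelace formula its area is 5.21.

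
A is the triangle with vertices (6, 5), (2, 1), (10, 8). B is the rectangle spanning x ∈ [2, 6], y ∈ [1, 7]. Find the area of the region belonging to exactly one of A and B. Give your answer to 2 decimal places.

|A| = 2, |B| = 24, |A∩B| = 1.
|A △ B| = |A| + |B| − 2·|A∩B| = 2 + 24 − 2 = 24.00.

24.00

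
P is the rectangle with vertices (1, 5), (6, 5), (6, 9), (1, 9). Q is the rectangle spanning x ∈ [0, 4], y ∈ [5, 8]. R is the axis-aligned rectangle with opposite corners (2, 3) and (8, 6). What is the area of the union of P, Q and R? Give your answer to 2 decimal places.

By inclusion–exclusion:
Individual areas: |P| = 20, |Q| = 12, |R| = 18.
|P∩Q|: x∈[1,4], y∈[5,8] → 3·3 = 9.
|P∩R|: x∈[2,6], y∈[5,6] → 4·1 = 4.
|Q∩R|: x∈[2,4], y∈[5,6] → 2·1 = 2.
|P∩Q∩R| = 2.
|P ∪ Q ∪ R| = 50 − 15 + 2 = 37.00.

37.00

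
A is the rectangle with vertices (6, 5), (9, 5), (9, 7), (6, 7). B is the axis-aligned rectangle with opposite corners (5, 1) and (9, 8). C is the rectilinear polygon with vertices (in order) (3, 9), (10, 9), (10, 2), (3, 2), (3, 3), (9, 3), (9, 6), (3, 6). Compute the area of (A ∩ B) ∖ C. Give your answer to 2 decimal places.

3.00

|A ∩ B| = 6.
|(A ∩ B) ∩ C| = 3.
|(A ∩ B) ∖ C| = 6 − 3 = 3.00.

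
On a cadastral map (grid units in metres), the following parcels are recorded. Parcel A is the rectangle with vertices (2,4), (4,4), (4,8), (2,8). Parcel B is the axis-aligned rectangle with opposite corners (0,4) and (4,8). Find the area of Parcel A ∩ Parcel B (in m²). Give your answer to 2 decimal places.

8.00

|Parcel A∩Parcel B|: x∈[2,4], y∈[4,8] → 2·4 = 8.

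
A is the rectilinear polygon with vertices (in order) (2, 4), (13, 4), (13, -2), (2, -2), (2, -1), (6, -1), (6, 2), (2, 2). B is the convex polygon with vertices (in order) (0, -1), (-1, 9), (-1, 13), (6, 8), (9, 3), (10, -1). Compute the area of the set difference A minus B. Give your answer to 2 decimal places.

29.30

|A| = 54, |A∩B| = 24.7.
|A ∖ B| = |A| − |A∩B| = 54 − 24.7 = 29.30.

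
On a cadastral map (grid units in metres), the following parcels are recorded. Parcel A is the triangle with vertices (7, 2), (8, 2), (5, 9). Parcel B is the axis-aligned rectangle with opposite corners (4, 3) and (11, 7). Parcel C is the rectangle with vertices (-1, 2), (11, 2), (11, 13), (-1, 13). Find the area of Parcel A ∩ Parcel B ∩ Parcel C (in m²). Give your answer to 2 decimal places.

2.29

The intersection is the polygon with vertices (6.714,3), (5.571,7), (5.857,7), (7.571,3).
By the shoelace formula its area is 2.29.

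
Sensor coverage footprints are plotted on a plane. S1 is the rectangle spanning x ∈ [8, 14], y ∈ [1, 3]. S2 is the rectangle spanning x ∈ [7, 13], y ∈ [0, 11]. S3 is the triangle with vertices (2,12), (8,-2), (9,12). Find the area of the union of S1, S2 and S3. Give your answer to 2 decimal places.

By inclusion–exclusion:
Individual areas: |S1| = 12, |S2| = 66, |S3| = 49.
|S1∩S2|: x∈[8,13], y∈[1,3] → 5·2 = 10.
|S1∩S3| = 0.5714.
|S2∩S3| = 16.869.
|S1∩S2∩S3| = 0.5714.
|S1 ∪ S2 ∪ S3| = 127 − 27.4405 + 0.5714 = 100.13.

100.13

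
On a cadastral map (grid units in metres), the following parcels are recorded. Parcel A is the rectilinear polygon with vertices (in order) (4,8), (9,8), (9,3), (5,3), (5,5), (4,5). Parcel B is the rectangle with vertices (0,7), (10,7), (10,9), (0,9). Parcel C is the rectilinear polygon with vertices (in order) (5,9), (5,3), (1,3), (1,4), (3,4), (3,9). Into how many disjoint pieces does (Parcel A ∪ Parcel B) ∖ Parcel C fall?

(Parcel A ∪ Parcel B) ∖ Parcel C splits into 2 disjoint pieces (area 26, area 6).

2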